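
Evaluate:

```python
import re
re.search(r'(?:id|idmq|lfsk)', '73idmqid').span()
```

Alternation tries branches left to right and keeps the first one that lets the overall match succeed at that position.
The match spans [2:4] → 'id'.

(2, 4)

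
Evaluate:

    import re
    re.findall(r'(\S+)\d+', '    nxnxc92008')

['nxnxc9200']

With a single group, `findall` returns only what that group captured — 1 item.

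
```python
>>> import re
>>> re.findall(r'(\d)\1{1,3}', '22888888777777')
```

`\1` is not a pattern — it's the concrete string captured by group 1, re-applied verbatim.
Matches: at [0:2] match '22', group 1 = '2'; at [2:6] match '8888', group 1 = '8'; at [6:8] match '88', group 1 = '8'; at [8:12] match '7777', group 1 = '7'; at [12:14] match '77', group 1 = '7'.
`findall` collects group 1 from each match (5 total).

['2', '8', '8', '7', '7']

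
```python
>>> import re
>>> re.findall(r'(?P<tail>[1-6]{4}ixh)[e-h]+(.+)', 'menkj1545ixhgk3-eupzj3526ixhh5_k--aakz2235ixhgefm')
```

Pattern: exactly 4 of a character in [1-6], then the literal 'ixh' (captured as 'tail'); then one or more of a character in [e-h]; then one or more of any character (captured).
Matches: at [5:49] match '1545ixhgk3-eupzj3526ixhh5_k--aakz2235ixhgefm', groups = ('1545ixh', 'k3-eupzj3526ixhh5_k--aakz2235ixhgefm').
With 2 capturing groups, `findall` returns a 2-tuple per match.

[('1545ixh', 'k3-eupzj3526ixhh5_k--aakz2235ixhgefm')]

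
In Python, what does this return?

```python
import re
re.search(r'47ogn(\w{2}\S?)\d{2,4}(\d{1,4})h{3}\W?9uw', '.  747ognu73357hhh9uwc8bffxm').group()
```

'47ognu73357hhh9uw'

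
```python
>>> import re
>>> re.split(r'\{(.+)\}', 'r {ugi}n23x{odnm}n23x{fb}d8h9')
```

['r ', 'ugi}n23x{odnm}n23x{fb', 'd8h9']

Matches to split on: at [2:25] → '{ugi}n23x{odnm}n23x{fb}'.
`re.split` interleaves the captured-group text with the surrounding fragments.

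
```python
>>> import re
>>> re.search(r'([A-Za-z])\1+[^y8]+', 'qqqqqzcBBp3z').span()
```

(0, 12)

`\1` has to match the exact text group 1 already captured.
`re.search` scans for the first position where the pattern succeeds.
The match spans [0:12] → 'qqqqqzcBBp3z'.
Captured: group 1 = 'q'.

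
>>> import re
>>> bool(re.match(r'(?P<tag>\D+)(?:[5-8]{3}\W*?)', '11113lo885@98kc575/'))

The pattern matches one or more of a non-digit (captured as 'tag'); then exactly 3 of a character in [5-8], then zero or more of a non-word character (lazy) (non-capturing group).
`match` is anchored at position 0; if the pattern doesn't fit there, it returns None.
Here position 0 doesn't satisfy it, so the call returns None, and `bool(None)` is False.

False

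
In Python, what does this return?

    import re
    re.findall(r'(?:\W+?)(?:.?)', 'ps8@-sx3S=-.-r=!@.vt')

['@-', '=-', '.-', '=!', '@.']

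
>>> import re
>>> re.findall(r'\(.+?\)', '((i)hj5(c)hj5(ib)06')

['((i)', '(c)', '(ib)']

Because the quantifier is non-greedy, it stops expanding at the earliest point where the rest of the pattern can succeed.
No capturing groups, so `findall` returns the 3 full match strings.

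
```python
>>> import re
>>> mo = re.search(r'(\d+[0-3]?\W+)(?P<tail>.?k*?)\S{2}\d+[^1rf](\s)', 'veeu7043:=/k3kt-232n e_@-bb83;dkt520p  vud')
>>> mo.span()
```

Pattern: one or more of a digit, then optionally a character in [0-3], then one or more of a non-word character (captured); then optionally any character, then zero or more of the literal 'k' (lazy) (captured as 'tail'); then exactly 2 of a non-whitespace character, then one or more of a digit, then any character except [1rf]; then whitespace (captured).
`re.search` scans for the first position where the pattern succeeds.
The match spans [27:38] → '83;dkt520p '.
Captured: group 1 = '83;', group 2 = 'd', group 3 = ' '.

(27, 38)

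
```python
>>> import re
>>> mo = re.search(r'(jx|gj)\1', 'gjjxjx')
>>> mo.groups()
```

('jx',)

After group 1 captures some text, `\1` only succeeds where that same text appears again.
`re.search` scans for the first position where the pattern succeeds.
The match spans [2:6] → 'jxjx'.
Captured: group 1 = 'jx'.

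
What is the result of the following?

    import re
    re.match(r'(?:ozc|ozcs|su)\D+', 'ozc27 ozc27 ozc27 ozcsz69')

`match` is anchored at position 0; if the pattern doesn't fit there, it returns None.
Here position 0 doesn't satisfy it, so the call returns None.

None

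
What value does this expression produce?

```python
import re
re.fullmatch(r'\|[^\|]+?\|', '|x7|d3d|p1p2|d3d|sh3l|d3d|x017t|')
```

None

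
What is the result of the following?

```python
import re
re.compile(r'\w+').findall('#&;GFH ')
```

Since nothing is captured, `findall` lists the 1 matched substring directly.

['GFH']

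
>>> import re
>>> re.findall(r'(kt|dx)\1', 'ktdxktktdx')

`\1` has to match the exact text group 1 already captured.
Walking the string: at [4:8] match 'ktkt', group 1 = 'kt'.
`findall` collects group 1 from the one match (1 total).

['kt']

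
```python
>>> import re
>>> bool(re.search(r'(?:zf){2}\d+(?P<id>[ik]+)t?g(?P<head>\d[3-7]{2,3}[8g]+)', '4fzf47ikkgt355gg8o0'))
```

False

The pattern matches the literal 'zf' repeated 2 times, then one or more of a digit; then one or more of one of [ik] (captured as 'id'); then optionally the literal 't', then the literal 'g'; then a digit, then 2 to 3 of a character in [3-7], then one or more of one of [8g] (captured as 'head').
`re.search` tries every starting position until one works.
Here the pattern never matches, so the call returns None, and `bool(None)` is False.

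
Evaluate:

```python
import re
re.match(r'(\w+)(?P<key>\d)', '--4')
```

This matches one or more of a word character (captured); then a digit (captured as 'key').
With `match`, the pattern is implicitly anchored at the beginning.
Here the string doesn't start with a match, so the call returns None.

None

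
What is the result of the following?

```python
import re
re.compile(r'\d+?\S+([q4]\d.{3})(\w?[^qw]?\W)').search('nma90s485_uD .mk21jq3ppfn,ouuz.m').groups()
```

('485_u', 'D .')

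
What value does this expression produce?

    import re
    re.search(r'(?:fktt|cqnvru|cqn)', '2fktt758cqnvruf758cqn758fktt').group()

'fktt'

`search` walks the string left to right and returns the first match it finds.
The match spans [1:5] → 'fktt'.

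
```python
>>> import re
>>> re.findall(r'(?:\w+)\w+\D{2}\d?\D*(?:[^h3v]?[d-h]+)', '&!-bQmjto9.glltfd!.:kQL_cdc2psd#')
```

Pattern: one or more of a word character (non-capturing group); then one or more of a word character; then exactly 2 of a non-digit, then optionally a digit, then zero or more of a non-digit; then optionally any character except [h3v], then one or more of a character in [d-h] (non-capturing group).
No capturing groups, so `findall` returns the 2 full match strings.

['bQmjto9.glltfd!.:kQL_cd', 'c2psd']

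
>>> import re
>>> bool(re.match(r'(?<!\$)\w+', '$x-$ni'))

False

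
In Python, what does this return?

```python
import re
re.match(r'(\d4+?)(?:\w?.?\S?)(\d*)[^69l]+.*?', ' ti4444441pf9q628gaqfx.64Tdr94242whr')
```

None

`re.match` won't scan ahead — the pattern has to work from the very first character.
Here the string doesn't start with a match, so the call returns None.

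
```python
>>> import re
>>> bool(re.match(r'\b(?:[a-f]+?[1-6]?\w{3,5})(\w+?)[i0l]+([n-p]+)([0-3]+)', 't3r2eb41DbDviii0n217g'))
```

This matches a word boundary (`\b`, zero-width); then one or more of a character in [a-f] (lazy), then optionally a character in [1-6], then 3 to 5 of a word character (non-capturing group); then one or more of a word character (lazy) (captured); then one or more of one of [i0l]; then one or more of a character in [n-p] (captured); then one or more of a character in [0-3] (captured).
`re.match` only tries the pattern at the start of the string.
Here position 0 doesn't satisfy it, so the call returns None, and `bool(None)` is False.

False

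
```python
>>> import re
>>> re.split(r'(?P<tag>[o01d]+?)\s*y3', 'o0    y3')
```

['', 'o0', '']

The pattern matches one or more of one of [o01d] (lazy) (captured as 'tag'); then zero or more of whitespace, then the literal 'y3'.
Matches to split on: at [0:8] → 'o0    y3'.
The group in the pattern means `split` returns the separators' captures alongside the pieces.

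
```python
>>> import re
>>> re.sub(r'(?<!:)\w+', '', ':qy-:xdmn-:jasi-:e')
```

Because the assertion is negative and zero-width, positions next to the forbidden text are skipped.
Each match is replaced by ''.

':q-:x-:j-:e'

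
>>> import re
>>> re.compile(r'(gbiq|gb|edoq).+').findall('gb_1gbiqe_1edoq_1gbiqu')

['gb']

Walking the string: at [0:22] match 'gb_1gbiqe_1edoq_1gbiqu', group 1 = 'gb'.
`findall` collects group 1 from the one match (1 total).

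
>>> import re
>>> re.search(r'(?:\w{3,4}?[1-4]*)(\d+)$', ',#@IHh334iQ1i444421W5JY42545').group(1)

'545'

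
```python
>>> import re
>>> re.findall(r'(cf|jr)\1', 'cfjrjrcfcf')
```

After group 1 captures some text, `\1` only succeeds where that same text appears again.
Matches: at [2:6] match 'jrjr', group 1 = 'jr'; at [6:10] match 'cfcf', group 1 = 'cf'.
With a single group, `findall` returns only what that group captured — 2 items.

['jr', 'cf']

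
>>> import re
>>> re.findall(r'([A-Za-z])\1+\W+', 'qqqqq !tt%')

`\1` has to match the exact text group 1 already captured.
Walking the string: at [0:7] match 'qqqqq !', group 1 = 'q'; at [7:10] match 'tt%', group 1 = 't'.
`findall` collects group 1 from each match (2 total).

['q', 't']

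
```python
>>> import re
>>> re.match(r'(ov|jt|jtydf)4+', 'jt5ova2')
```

None

`match` is anchored at position 0; if the pattern doesn't fit there, it returns None.
Here position 0 doesn't satisfy it, so the call returns None.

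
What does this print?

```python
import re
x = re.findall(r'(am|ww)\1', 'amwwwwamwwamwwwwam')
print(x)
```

['ww', 'ww']

`\1` is not a pattern — it's the concrete string captured by group 1, re-applied verbatim.
Scanning left to right: at [2:6] match 'wwww', group 1 = 'ww'; at [12:16] match 'wwww', group 1 = 'ww'.
`findall` collects group 1 from each match (2 total).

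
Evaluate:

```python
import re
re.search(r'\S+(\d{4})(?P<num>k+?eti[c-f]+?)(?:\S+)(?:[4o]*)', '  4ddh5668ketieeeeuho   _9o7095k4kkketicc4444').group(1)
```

The match spans [2:21] → '4ddh5668ketieeeeuho'.
Captured: group 1 = '5668', group 2 = 'ketie'.

'5668'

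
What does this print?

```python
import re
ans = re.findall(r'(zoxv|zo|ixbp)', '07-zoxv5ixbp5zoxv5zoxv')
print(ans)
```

['zoxv', 'ixbp', 'zoxv', 'zoxv']

Branches in `(...|...)` are attempted left-to-right; the first branch that allows the whole pattern to succeed is taken.
Matches: at [3:7] match 'zoxv', group 1 = 'zoxv'; at [8:12] match 'ixbp', group 1 = 'ixbp'; at [13:17] match 'zoxv', group 1 = 'zoxv'; at [18:22] match 'zoxv', group 1 = 'zoxv'.
Because there's exactly one group, `findall` drops the full match and keeps group 1 from each hit.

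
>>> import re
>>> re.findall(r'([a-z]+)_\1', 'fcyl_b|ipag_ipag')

The backreference `\1` re-matches whatever the first group consumed, character for character.
Because there's exactly one group, `findall` drops the full match and keeps group 1 from the one hit.

['ipag']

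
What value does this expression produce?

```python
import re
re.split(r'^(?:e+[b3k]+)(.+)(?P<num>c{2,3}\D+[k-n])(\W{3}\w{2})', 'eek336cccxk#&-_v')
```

Pattern: anchored at the start of the string; then one or more of a literal 'e', then one or more of one of [b3k] (non-capturing group); then one or more of any character (captured); then 2 to 3 of a literal 'c', then one or more of a non-digit, then a character in [k-n] (captured as 'num'); then exactly 3 of a non-word character, then exactly 2 of a word character (captured).
Matches to split on: at [0:16] → 'eek336cccxk#&-_v'.
The group in the pattern means `split` returns the separators' captures alongside the pieces.

['', '6c', 'ccxk', '#&-_v', '']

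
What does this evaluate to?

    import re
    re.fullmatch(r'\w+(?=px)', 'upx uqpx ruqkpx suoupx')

None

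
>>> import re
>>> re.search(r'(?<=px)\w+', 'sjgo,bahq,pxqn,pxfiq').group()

Because the assertion is zero-width, the text it checks is not consumed and won't appear in the result.
The match spans [12:14] → 'qn'.

'qn'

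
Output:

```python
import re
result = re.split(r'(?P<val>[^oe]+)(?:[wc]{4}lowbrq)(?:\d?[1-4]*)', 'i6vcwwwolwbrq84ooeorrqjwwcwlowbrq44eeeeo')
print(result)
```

['i6vcwwwolwbrq84ooeo', 'rrqj', 'eeeeo']

The pattern matches one or more of any character except [oe] (captured as 'val'); then exactly 4 of one of [wc], then the literal 'low', then the literal 'brq' (non-capturing group); then optionally a digit, then zero or more of a character in [1-4] (non-capturing group).
Matches to split on: at [19:35] → 'rrqjwwcwlowbrq44'.
The group in the pattern means `split` returns the separators' captures alongside the pieces.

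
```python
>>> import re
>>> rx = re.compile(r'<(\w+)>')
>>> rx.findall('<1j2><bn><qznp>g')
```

['1j2', 'bn', 'qznp']

With a single group, `findall` returns only what that group captured — 3 items.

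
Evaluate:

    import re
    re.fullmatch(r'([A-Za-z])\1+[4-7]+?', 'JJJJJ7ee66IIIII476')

None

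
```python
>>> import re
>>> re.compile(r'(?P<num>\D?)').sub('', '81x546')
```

'81546'

Each match is replaced by ''.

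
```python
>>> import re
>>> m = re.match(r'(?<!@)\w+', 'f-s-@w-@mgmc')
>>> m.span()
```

A negative assertion filters positions out without eating any characters.
`match` is anchored at position 0; if the pattern doesn't fit there, it returns None.
The match spans [0:1] → 'f'.

(0, 1)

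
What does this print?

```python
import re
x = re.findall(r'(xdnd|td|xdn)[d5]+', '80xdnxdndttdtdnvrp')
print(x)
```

['xdn']

One capturing group, so `findall` returns just the captured substring from the one match — 1 in all.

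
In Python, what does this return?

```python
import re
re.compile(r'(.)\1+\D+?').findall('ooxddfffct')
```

['o', 'd', 'f']

After group 1 captures some text, `\1` only succeeds where that same text appears again.
Matches: at [0:3] match 'oox', group 1 = 'o'; at [3:6] match 'ddf', group 1 = 'd'; at [6:9] match 'ffc', group 1 = 'f'.
One capturing group, so `findall` returns just the captured substring from each match — 3 in all.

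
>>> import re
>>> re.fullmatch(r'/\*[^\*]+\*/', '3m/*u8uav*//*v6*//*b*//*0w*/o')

None

`re.fullmatch` is like wrapping the pattern in `^…$` (in single-line mode).
Here the string isn't matched end-to-end, so the call returns None.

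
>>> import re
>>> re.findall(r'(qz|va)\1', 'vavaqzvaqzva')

`\1` is not a pattern — it's the concrete string captured by group 1, re-applied verbatim.
One capturing group, so `findall` returns just the captured substring from the one match — 1 in all.

['va']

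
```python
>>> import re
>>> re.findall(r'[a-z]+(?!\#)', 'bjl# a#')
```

['bj']

The negative lookaround is zero-width — it rules out positions where the adjacent text would match, without consuming anything.
`findall` yields the raw match text (1 of them) because the pattern has no groups.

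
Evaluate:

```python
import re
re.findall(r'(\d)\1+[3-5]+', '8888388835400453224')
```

['8', '8', '0', '2']

A backreference is literal: `\1` must see the identical characters the first group matched.
With a single group, `findall` returns only what that group captured — 4 items.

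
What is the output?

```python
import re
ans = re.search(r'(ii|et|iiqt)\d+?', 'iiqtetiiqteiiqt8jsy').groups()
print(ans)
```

('iiqt',)

`re.search` tries every starting position until one works.
The match spans [11:16] → 'iiqt8'.
Captured: group 1 = 'iiqt'.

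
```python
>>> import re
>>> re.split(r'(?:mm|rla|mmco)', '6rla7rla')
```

Each match becomes a cut point; 3 segments remain.

['6', '7', '']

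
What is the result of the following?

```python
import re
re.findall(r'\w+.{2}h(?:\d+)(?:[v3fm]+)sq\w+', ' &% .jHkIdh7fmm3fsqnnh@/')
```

This matches one or more of a word character, then exactly 2 of any character, then the literal 'h'; then one or more of a digit (non-capturing group); then one or more of one of [v3fm] (non-capturing group); then the literal 'sq', then one or more of a word character.
Matches: at [5:22] → 'jHkIdh7fmm3fsqnnh'.
`findall` yields the raw match text (1 of them) because the pattern has no groups.

['jHkIdh7fmm3fsqnnh']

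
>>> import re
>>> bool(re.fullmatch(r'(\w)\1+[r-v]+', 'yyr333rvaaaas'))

After group 1 captures some text, `\1` only succeeds where that same text appears again.
`re.fullmatch` requires the pattern to consume the entire string.
Here the string isn't matched end-to-end, so the call returns None, and `bool(None)` is False.

False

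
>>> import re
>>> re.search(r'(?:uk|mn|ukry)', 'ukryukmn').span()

Branches in `(...|...)` are attempted left-to-right; the first branch that allows the whole pattern to succeed is taken.
The match spans [0:2] → 'uk'.

(0, 2)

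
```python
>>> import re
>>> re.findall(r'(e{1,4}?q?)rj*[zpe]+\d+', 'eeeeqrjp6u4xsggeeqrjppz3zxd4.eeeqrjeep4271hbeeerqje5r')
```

['eeeeq', 'eeq', 'eeeq']

The pattern matches 1 to 4 of the literal 'e' (lazy), then optionally a literal 'q' (captured); then the literal 'r', then zero or more of the literal 'j', then one or more of one of [zpe]; then one or more of a digit.
Scanning left to right: at [0:9] match 'eeeeqrjp6', group 1 = 'eeeeq'; at [15:24] match 'eeqrjppz3', group 1 = 'eeq'; at [29:42] match 'eeeqrjeep4271', group 1 = 'eeeq'.
With a single group, `findall` returns only what that group captured — 3 items.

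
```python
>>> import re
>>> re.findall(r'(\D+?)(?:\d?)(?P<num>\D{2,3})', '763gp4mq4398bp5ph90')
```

Pattern: one or more of a non-digit (lazy) (captured); then optionally a digit (non-capturing group); then 2 to 3 of a non-digit (captured as 'num').
Matches: at [3:8] match 'gp4mq', groups = ('gp', 'mq'); at [12:17] match 'bp5ph', groups = ('bp', 'ph').
With 2 capturing groups, `findall` returns a 2-tuple per match.

[('gp', 'mq'), ('bp', 'ph')]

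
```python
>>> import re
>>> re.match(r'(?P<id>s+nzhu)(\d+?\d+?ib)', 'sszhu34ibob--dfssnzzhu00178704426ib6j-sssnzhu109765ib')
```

The pattern matches one or more of a literal 's', then the literal 'nz', then the literal 'hu' (captured as 'id'); then one or more of a digit (lazy), then one or more of a digit (lazy), then the literal 'ib' (captured).
`re.match` won't scan ahead — the pattern has to work from the very first character.
Here the pattern fails at index 0, so the call returns None.

None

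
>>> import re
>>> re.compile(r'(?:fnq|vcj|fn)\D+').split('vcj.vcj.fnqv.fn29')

['', '29']

Matches to split on: at [0:15] → 'vcj.vcj.fnqv.fn'.
Each match becomes a cut point; 2 segments remain.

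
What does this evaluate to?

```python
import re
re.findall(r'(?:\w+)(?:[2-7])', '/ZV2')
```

['ZV2']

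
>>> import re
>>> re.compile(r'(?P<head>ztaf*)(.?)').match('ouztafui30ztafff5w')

`re.match` only tries the pattern at the start of the string.
Here position 0 doesn't satisfy it, so the call returns None.

None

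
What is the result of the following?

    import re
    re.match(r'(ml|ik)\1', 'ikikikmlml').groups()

('ik',)

`\1` has to match the exact text group 1 already captured.
With `match`, the pattern is implicitly anchored at the beginning.
The match spans [0:4] → 'ikik'.
Captured: group 1 = 'ik'.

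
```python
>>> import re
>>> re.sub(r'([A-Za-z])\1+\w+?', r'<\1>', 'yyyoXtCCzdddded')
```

'<y>Xt<C><d>d'

A backreference is literal: `\1` must see the identical characters the first group matched.
The replacement refers to a captured group, so each match is rewritten using its own captured text.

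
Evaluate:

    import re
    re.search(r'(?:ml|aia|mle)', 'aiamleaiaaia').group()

`re.search` scans for the first position where the pattern succeeds.
The match spans [0:3] → 'aia'.

'aia'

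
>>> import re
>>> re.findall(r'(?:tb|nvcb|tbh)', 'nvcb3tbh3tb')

['nvcb', 'tb', 'tb']

The regex engine tests alternatives in the order written; an earlier branch that matches wins even if a later one would match more.
`findall` yields the raw match text (3 of them) because the pattern has no groups.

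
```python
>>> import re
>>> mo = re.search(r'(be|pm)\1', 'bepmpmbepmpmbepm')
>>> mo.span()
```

(2, 6)

The backreference `\1` re-matches whatever the first group consumed, character for character.
`re.search` scans for the first position where the pattern succeeds.
The match spans [2:6] → 'pmpm'.
Captured: group 1 = 'pm'.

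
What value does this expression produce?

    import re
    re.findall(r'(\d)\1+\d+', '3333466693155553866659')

['3']

`\1` is not a pattern — it's the concrete string captured by group 1, re-applied verbatim.
Scanning left to right: at [0:22] match '3333466693155553866659', group 1 = '3'.
With a single group, `findall` returns only what that group captured — 1 item.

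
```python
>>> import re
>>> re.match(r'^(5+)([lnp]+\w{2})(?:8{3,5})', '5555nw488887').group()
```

'5555nw48888'

This matches anchored at the start of the string; then one or more of a literal '5' (captured); then one or more of one of [lnp], then exactly 2 of a word character (captured); then 3 to 5 of a literal '8' (non-capturing group).
`re.match` won't scan ahead — the pattern has to work from the very first character.
The match spans [0:11] → '5555nw48888'.
Captured: group 1 = '5555', group 2 = 'nw4'.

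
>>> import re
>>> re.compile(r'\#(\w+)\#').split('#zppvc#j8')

`re.split` interleaves the captured-group text with the surrounding fragments.

['', 'zppvc', 'j8']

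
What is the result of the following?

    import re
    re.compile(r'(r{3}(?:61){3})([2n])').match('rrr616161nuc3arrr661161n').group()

'rrr616161n'

The pattern matches exactly 3 of a literal 'r', then the literal '61' repeated 3 times (captured); then one of [2n] (captured).
`re.match` only tries the pattern at the start of the string.
The match spans [0:10] → 'rrr616161n'.
Captured: group 1 = 'rrr616161', group 2 = 'n'.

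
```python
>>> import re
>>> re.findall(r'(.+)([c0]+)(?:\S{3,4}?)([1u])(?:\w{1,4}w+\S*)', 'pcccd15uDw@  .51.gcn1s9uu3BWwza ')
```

[('pcccd15uDw@  .51.g', 'c', 'u')]

This matches one or more of any character (captured); then one or more of one of [c0] (captured); then 3 to 4 of a non-whitespace character (lazy) (non-capturing group); then one of [1u] (captured); then 1 to 4 of a word character, then one or more of a literal 'w', then zero or more of a non-whitespace character (non-capturing group).
Walking the string: at [0:31] match 'pcccd15uDw@  .51.gcn1s9uu3BWwza', groups = ('pcccd15uDw@  .51.g', 'c', 'u').
Multiple groups make `findall` return tuples — one 3-tuple for the one match.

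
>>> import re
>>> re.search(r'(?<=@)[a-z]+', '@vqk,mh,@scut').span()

The lookaround is zero-width — it requires the adjacent text to match without consuming it, so the asserted text isn't part of the match.
The match spans [1:4] → 'vqk'.

(1, 4)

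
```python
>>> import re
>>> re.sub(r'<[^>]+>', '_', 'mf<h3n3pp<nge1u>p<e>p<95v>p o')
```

'mf_p_p_p o'

Each match is replaced by '_'.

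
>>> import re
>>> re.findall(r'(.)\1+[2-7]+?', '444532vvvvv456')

['4', 'v']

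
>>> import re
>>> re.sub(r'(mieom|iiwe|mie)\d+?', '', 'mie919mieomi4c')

'19mieomi4c'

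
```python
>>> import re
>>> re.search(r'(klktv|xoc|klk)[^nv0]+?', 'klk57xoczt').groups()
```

('klk',)

The match spans [0:4] → 'klk5'.
Captured: group 1 = 'klk'.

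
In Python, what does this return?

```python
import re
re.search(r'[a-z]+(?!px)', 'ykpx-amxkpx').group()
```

'ykpx'

The negative lookaround is zero-width — it rules out positions where the adjacent text would match, without consuming anything.
`re.search` tries every starting position until one works.
The match spans [0:4] → 'ykpx'.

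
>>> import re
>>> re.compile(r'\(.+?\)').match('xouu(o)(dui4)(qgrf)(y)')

None

`re.match` won't scan ahead — the pattern has to work from the very first character.
Here position 0 doesn't satisfy it, so the call returns None.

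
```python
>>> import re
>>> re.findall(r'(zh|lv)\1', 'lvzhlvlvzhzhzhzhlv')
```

['lv', 'zh', 'zh']

The backreference `\1` re-matches whatever the first group consumed, character for character.
Scanning left to right: at [4:8] match 'lvlv', group 1 = 'lv'; at [8:12] match 'zhzh', group 1 = 'zh'; at [12:16] match 'zhzh', group 1 = 'zh'.
`findall` collects group 1 from each match (3 total).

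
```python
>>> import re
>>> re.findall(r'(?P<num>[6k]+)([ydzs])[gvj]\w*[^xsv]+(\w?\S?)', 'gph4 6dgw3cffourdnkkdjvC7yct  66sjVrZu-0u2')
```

[('6', 'd', 'sj')]

The pattern matches one or more of one of [6k] (captured as 'num'); then one of [ydzs] (captured); then one of [gvj], then zero or more of a word character; then one or more of any character except [xsv]; then optionally a word character, then optionally a non-whitespace character (captured).
Matches: at [5:34] match '6dgw3cffourdnkkdjvC7yct  66sj', groups = ('6', 'd', 'sj').
3 groups means the one result is a tuple of 3 captured strings — 1 here.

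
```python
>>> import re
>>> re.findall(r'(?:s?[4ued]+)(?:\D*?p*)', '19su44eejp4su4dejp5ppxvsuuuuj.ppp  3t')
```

This matches optionally the literal 's', then one or more of one of [4ued] (non-capturing group); then zero or more of a non-digit (lazy), then zero or more of the literal 'p' (non-capturing group).
A non-greedy quantifier consumes as few characters as it can — just enough that the remainder of the pattern still matches from where it stops; whatever follows it matches normally.
Scanning left to right: at [2:8] → 'su44ee'; at [10:11] → '4'; at [11:16] → 'su4de'; at [23:28] → 'suuuu'.
`findall` yields the raw match text (4 of them) because the pattern has no groups.

['su44ee', '4', 'su4de', 'suuuu']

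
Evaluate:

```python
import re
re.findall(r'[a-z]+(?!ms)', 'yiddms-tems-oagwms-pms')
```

Because the assertion is negative and zero-width, positions next to the forbidden text are skipped.
Scanning left to right: at [0:6] → 'yiddms'; at [7:11] → 'tems'; at [12:18] → 'oagwms'; at [19:22] → 'pms'.
With no groups in the pattern, `findall` gives back each whole match — 4 here.

['yiddms', 'tems', 'oagwms', 'pms']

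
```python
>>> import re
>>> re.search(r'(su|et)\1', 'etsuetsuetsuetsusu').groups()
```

('su',)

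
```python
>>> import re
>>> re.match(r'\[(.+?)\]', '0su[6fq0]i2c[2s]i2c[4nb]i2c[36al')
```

With `match`, the pattern is implicitly anchored at the beginning.
Here position 0 doesn't satisfy it, so the call returns None.

None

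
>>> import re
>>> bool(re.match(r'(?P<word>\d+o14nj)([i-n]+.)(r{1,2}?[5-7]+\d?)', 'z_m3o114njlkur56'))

With `match`, the pattern is implicitly anchored at the beginning.
Here position 0 doesn't satisfy it, so the call returns None, and `bool(None)` is False.

False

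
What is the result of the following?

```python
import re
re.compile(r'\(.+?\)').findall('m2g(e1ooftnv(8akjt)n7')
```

Scanning left to right: at [3:19] → '(e1ooftnv(8akjt)'.
Since nothing is captured, `findall` lists the 1 matched substring directly.

['(e1ooftnv(8akjt)']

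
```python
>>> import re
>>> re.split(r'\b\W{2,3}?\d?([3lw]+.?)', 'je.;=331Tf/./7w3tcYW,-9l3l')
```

This matches a word boundary (`\b`, zero-width); then 2 to 3 of a non-word character (lazy), then optionally a digit; then one or more of one of [3lw], then optionally any character (captured).
With a capturing group present, the delimiter's captured portion is kept in the result list.

['je', '31', 'Tf', 'w3t', 'cYW', 'l3l', '']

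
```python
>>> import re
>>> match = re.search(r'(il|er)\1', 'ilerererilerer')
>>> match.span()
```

The backreference `\1` re-matches whatever the first group consumed, character for character.
Unlike `match`, `search` isn't anchored — it looks for the pattern anywhere in the string.
The match spans [2:6] → 'erer'.
Captured: group 1 = 'er'.

(2, 6)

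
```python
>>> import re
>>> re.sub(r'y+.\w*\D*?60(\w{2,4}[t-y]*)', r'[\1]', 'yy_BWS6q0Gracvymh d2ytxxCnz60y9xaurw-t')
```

The pattern matches one or more of the literal 'y', then any character, then zero or more of a word character; then zero or more of a non-digit (lazy), then the literal '60'; then 2 to 4 of a word character, then zero or more of a character in [t-y] (captured).
Matches: at [20:34] → 'ytxxCnz60y9xau'.
`\1` in the replacement pulls in group 1's text for each match.

'yy_BWS6q0Gracvymh d2[y9xau]rw-t'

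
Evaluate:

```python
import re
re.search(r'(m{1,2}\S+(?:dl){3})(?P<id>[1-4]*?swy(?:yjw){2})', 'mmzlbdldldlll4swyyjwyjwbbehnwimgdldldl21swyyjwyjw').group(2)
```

'21swyyjwyjw'

The pattern matches 1 to 2 of a literal 'm', then one or more of a non-whitespace character, then the literal 'dl' repeated 3 times (captured); then zero or more of a character in [1-4] (lazy), then the literal 'swy', then the literal 'yjw' repeated 2 times (captured as 'id').
`re.search` tries every starting position until one works.
The match spans [0:49] → 'mmzlbdldldlll4swyyjwyjwbbehnwimgdldldl21swyyjwyjw'.
Captured: group 1 = 'mmzlbdldldlll4swyyjwyjwbbehnwimgdldldl', group 2 = '21swyyjwyjw'.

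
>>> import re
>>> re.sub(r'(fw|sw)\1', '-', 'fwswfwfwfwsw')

`\1` is not a pattern — it's the concrete string captured by group 1, re-applied verbatim.
Matches: at [4:8] → 'fwfw'.
Every occurrence is swapped for '-'.

'fwsw-fwsw'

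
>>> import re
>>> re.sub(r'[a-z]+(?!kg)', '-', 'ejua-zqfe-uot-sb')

The negative lookahead/lookbehind blocks any match where the forbidden context is present.
Matches: at [0:4] → 'ejua'; at [5:9] → 'zqfe'; at [10:13] → 'uot'; at [14:16] → 'sb'.
Every occurrence is swapped for '-'.

'-------'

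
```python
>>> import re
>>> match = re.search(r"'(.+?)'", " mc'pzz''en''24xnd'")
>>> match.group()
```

"'pzz'"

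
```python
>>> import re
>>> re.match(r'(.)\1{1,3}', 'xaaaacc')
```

`re.match` won't scan ahead — the pattern has to work from the very first character.
Here the pattern fails at index 0, so the call returns None.

None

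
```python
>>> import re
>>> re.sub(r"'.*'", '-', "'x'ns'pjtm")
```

Each match is replaced by '-'.

'-pjtm'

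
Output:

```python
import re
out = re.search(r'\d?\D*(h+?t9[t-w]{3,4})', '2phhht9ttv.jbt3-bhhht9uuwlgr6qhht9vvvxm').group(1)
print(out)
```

The pattern matches optionally a digit, then zero or more of a non-digit; then one or more of a literal 'h' (lazy), then the literal 't9', then 3 to 4 of a character in [t-w] (captured).
`re.search` tries every starting position until one works.
The match spans [0:10] → '2phhht9ttv'.
Captured: group 1 = 'ht9ttv'.

ht9ttv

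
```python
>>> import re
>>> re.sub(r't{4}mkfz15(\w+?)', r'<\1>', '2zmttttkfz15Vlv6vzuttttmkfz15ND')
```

The pattern matches exactly 4 of a literal 't', then the literal 'mkf', then the literal 'z15'; then one or more of a word character (lazy) (captured).
`\1` in the replacement pulls in group 1's text for each match.

'2zmttttkfz15Vlv6vzu<N>D'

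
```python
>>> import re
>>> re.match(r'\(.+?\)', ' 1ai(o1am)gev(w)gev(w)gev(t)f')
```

`re.match` won't scan ahead — the pattern has to work from the very first character.
Here the string doesn't start with a match, so the call returns None.

None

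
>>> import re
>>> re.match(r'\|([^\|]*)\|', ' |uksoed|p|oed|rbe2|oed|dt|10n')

With `match`, the pattern is implicitly anchored at the beginning.
Here position 0 doesn't satisfy it, so the call returns None.

None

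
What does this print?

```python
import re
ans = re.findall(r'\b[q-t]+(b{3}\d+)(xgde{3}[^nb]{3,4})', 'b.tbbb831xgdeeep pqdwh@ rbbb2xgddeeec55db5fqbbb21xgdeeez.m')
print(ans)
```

The pattern matches a word boundary (`\b`, zero-width); then one or more of a character in [q-t]; then exactly 3 of a literal 'b', then one or more of a digit (captured); then the literal 'xgd', then exactly 3 of a literal 'e', then 3 to 4 of any character except [nb] (captured).
Matches: at [2:19] match 'tbbb831xgdeeep pq', groups = ('bbb831', 'xgdeeep pq').
Multiple groups make `findall` return tuples — one 2-tuple for the one match.

[('bbb831', 'xgdeeep pq')]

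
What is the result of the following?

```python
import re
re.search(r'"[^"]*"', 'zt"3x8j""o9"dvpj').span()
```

(2, 8)

The match spans [2:8] → '"3x8j"'.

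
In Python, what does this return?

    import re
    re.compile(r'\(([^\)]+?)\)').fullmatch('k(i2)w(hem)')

None

`fullmatch` succeeds only if the pattern covers the string from start to end.
Here the pattern can't cover the whole string, so the call returns None.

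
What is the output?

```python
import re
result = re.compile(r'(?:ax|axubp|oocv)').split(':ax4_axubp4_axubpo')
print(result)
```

Alternation isn't longest-match — the leftmost alternative that fits at this position is chosen.
The string is cut at each match, leaving 4 pieces.

[':', '4_', 'ubp4_', 'ubpo']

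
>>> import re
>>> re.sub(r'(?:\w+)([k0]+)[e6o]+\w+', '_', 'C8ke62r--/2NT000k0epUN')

This matches one or more of a word character (non-capturing group); then one or more of one of [k0] (captured); then one or more of one of [e6o], then one or more of a word character.
`sub` substitutes '_' at each match site.

'_--/_'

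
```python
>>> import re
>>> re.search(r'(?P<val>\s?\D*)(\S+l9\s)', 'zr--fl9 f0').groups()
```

The match spans [0:8] → 'zr--fl9 '.
Captured: group 1 = 'zr--', group 2 = 'fl9 '.

('zr--', 'fl9 ')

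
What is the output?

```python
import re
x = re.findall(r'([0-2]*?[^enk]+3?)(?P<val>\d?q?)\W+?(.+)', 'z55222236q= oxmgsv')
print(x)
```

[('z55222236q=', '', 'oxmgsv')]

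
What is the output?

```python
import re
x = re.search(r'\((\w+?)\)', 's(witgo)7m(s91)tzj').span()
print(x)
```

(1, 8)

The match spans [1:8] → '(witgo)'.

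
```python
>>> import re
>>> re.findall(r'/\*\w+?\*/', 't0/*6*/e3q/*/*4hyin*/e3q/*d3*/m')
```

['/*6*/', '/*4hyin*/', '/*d3*/']

With no groups in the pattern, `findall` gives back each whole match — 3 here.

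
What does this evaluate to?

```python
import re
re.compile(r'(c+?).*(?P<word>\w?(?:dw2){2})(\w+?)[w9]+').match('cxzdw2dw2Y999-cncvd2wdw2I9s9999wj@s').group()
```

'cxzdw2dw2Y999'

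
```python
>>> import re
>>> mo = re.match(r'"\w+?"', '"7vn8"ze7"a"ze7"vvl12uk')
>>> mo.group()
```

`match` is anchored at position 0; if the pattern doesn't fit there, it returns None.
The match spans [0:6] → '"7vn8"'.

'"7vn8"'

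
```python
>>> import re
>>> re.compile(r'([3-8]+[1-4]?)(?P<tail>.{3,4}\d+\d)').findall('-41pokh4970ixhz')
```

The pattern matches one or more of a character in [3-8], then optionally a character in [1-4] (captured); then 3 to 4 of any character, then one or more of a digit, then a digit (captured as 'tail').
Matches: at [1:11] match '41pokh4970', groups = ('41', 'pokh4970').
With 2 capturing groups, `findall` returns a 2-tuple per match.

[('41', 'pokh4970')]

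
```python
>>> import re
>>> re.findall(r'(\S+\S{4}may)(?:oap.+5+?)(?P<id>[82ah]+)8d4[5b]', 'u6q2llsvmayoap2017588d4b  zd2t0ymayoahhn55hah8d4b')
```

Pattern: one or more of a non-whitespace character, then exactly 4 of a non-whitespace character, then the literal 'may' (captured); then the literal 'oap', then one or more of any character, then one or more of the literal '5' (lazy) (non-capturing group); then one or more of one of [82ah] (captured as 'id'); then the literal '8d4', then one of [5b].
Walking the string: at [0:49] match 'u6q2llsvmayoap2017588d4b  zd2t0ymayoahhn55hah8d4b', groups = ('u6q2llsvmay', 'hah').
2 groups means the one result is a tuple of 2 captured strings — 1 here.

[('u6q2llsvmay', 'hah')]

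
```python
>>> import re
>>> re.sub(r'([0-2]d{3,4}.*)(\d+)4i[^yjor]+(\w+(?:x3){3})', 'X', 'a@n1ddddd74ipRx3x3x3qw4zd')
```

Pattern: a character in [0-2], then 3 to 4 of the literal 'd', then zero or more of any character (captured); then one or more of a digit (captured); then the literal '4i', then one or more of any character except [yjor]; then one or more of a word character, then the literal 'x3' repeated 3 times (captured).
Matches: at [3:20] → '1ddddd74ipRx3x3x3'.
Every occurrence is swapped for 'X'.

'a@nXqw4zd'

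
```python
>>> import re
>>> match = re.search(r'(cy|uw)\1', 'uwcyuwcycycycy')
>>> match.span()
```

(6, 10)

`\1` has to match the exact text group 1 already captured.
`re.search` tries every starting position until one works.
The match spans [6:10] → 'cycy'.
Captured: group 1 = 'cy'.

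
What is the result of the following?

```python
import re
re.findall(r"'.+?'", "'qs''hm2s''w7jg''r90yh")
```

Because the quantifier is non-greedy, it stops expanding at the earliest point where the rest of the pattern can succeed.
No capturing groups, so `findall` returns the 3 full match strings.

["'qs'", "'hm2s'", "'w7jg'"]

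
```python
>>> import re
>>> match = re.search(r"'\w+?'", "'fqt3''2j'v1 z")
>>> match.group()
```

"'fqt3'"

The match spans [0:6] → "'fqt3'".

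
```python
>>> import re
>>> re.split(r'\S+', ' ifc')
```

Each match becomes a cut point; 2 segments remain.

[' ', '']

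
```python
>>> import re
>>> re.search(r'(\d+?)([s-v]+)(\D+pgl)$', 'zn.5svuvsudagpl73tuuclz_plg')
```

The pattern matches one or more of a digit (lazy) (captured); then one or more of a character in [s-v] (captured); then one or more of a non-digit, then the literal 'pgl' (captured); then anchored at the end.
Unlike `match`, `search` isn't anchored — it looks for the pattern anywhere in the string.
Here nothing in the string fits, so the call returns None.

None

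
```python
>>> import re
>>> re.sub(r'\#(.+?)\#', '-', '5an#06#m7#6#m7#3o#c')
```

A non-greedy quantifier consumes as few characters as it can — just enough that the remainder of the pattern still matches from where it stops; whatever follows it matches normally.
Matches: at [3:7] → '#06#'; at [9:12] → '#6#'; at [14:18] → '#3o#'.
Every occurrence is swapped for '-'.

'5an-m7-m7-c'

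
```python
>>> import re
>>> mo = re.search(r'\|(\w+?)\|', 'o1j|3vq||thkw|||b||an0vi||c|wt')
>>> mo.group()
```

'|3vq|'

`search` walks the string left to right and returns the first match it finds.
The match spans [3:8] → '|3vq|'.
Captured: group 1 = '3vq'.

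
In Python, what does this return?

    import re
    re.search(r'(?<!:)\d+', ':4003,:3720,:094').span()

(2, 5)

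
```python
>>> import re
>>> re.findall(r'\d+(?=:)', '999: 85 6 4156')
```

The lookaround is zero-width — it requires the adjacent text to match without consuming it, so the asserted text isn't part of the match.
Walking the string: at [0:3] → '999'.
With no groups in the pattern, `findall` gives back each whole match — 1 here.

['999']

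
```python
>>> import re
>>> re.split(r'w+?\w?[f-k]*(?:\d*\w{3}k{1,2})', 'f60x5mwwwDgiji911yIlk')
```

['f60x5m', '']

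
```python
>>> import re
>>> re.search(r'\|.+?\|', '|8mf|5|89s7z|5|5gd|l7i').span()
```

(0, 5)

The `?` after the quantifier makes it lazy — it takes as little as possible before letting the rest of the pattern try.
`re.search` tries every starting position until one works.
The match spans [0:5] → '|8mf|'.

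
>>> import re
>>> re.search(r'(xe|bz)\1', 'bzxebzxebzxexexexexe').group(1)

'xe'

The match spans [10:14] → 'xexe'.
Captured: group 1 = 'xe'.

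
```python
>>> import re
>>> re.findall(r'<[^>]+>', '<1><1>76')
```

['<1>', '<1>']

Scanning left to right: at [0:3] → '<1>'; at [3:6] → '<1>'.
`findall` yields the raw match text (2 of them) because the pattern has no groups.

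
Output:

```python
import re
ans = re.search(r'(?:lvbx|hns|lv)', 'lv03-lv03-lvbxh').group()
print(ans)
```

lv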